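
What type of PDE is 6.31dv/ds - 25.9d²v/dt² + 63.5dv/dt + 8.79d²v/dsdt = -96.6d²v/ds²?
Rewriting in standard form: 96.6d²v/ds² + 8.79d²v/dsdt - 25.9d²v/dt² + 6.31dv/ds + 63.5dv/dt = 0. With A = 96.6, B = 8.79, C = -25.9, the discriminant is 10085.0241. This is a hyperbolic PDE.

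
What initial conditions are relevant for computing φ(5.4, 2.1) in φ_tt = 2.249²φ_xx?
Domain of dependence: [0.6771, 10.1229]. Signals travel at speed 2.249, so data within |x - 5.4| ≤ 2.249·2.1 = 4.7229 can reach the point.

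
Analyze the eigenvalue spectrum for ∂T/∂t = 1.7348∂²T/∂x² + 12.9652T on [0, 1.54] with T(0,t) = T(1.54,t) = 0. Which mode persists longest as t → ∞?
Eigenvalues: λₙ = 1.7348n²π²/1.54² - 12.9652.
First three modes:
  n=1: λ₁ = 1.7348π²/1.54² - 12.9652 ≈ -5.746
  n=2: λ₂ = 6.9392π²/1.54² - 12.9652 ≈ 15.913
  n=3: λ₃ = 15.6132π²/1.54² - 12.9652 ≈ 52.01
Since 1.7348π²/1.54² ≈ 7.22 < 12.9652, λ₁ < 0.
The n=1 mode grows fastest (−λₙ is largest for n=1) → dominates.
Asymptotic: T ~ c₁ sin(πx/1.54) e^{5.746t} (exponential growth at rate −λ₁ ≈ 5.746).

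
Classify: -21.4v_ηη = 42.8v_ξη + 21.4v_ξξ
Rewriting in standard form: -21.4v_ξξ - 42.8v_ξη - 21.4v_ηη = 0. Parabolic (discriminant = 0).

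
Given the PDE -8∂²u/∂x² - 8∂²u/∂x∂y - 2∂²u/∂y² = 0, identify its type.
The second-order coefficients are A = -8, B = -8, C = -2. Since B² - 4AC = 0 = 0, this is a parabolic PDE.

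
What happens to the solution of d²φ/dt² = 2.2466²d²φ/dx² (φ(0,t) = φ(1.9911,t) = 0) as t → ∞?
φ oscillates (no decay). Energy is conserved; the solution oscillates indefinitely as standing waves.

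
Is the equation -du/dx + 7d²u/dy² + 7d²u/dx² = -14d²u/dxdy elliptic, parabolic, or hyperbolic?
Rewriting in standard form: 7d²u/dx² + 14d²u/dxdy + 7d²u/dy² - du/dx = 0. Computing B² - 4AC with A = 7, B = 14, C = 7: discriminant = 0 (zero). Answer: parabolic.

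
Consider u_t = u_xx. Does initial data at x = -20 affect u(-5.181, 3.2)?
Yes, for any finite x. The heat equation has infinite propagation speed, so all initial data affects all points at any t > 0.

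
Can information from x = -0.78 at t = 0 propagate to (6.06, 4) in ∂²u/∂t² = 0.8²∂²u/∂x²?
No. The domain of dependence is [2.86, 9.26], and -0.78 is outside this interval.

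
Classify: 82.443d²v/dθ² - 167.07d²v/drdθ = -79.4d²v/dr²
Rewriting in standard form: 79.4d²v/dr² - 167.07d²v/drdθ + 82.443d²v/dθ² = 0. Hyperbolic (discriminant = 1728.4881).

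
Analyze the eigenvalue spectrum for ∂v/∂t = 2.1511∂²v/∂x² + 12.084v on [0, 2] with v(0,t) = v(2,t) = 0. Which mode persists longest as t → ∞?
Eigenvalues: λₙ = 2.1511n²π²/2² - 12.084.
First three modes:
  n=1: λ₁ = 2.1511π²/2² - 12.084 ≈ -6.776
  n=2: λ₂ = 8.6044π²/2² - 12.084 ≈ 9.147
  n=3: λ₃ = 19.3599π²/2² - 12.084 ≈ 35.685
Since 2.1511π²/2² ≈ 5.308 < 12.084, λ₁ < 0.
The n=1 mode grows fastest (−λₙ is largest for n=1) → dominates.
Asymptotic: v ~ c₁ sin(πx/2) e^{6.776t} (exponential growth at rate −λ₁ ≈ 6.776).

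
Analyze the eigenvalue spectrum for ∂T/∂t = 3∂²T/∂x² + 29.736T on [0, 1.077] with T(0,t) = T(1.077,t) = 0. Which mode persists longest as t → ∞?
Eigenvalues: λₙ = 3n²π²/1.077² - 29.736.
First three modes:
  n=1: λ₁ = 3π²/1.077² - 29.736 ≈ -4.21
  n=2: λ₂ = 12π²/1.077² - 29.736 ≈ 72.37
  n=3: λ₃ = 27π²/1.077² - 29.736 ≈ 200.002
Since 3π²/1.077² ≈ 25.526 < 29.736, λ₁ < 0.
The n=1 mode grows fastest (−λₙ is largest for n=1) → dominates.
Asymptotic: T ~ c₁ sin(πx/1.077) e^{4.21t} (exponential growth at rate −λ₁ ≈ 4.21).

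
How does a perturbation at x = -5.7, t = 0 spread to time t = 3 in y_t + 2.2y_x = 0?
At x = 0.9. The characteristic carries data from (-5.7, 0) to (0.9, 3).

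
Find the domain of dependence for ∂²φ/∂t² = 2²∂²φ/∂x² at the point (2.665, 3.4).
Domain of dependence: [-4.135, 9.465]. Signals travel at speed 2, so data within |x - 2.665| ≤ 2·3.4 = 6.8 can reach the point.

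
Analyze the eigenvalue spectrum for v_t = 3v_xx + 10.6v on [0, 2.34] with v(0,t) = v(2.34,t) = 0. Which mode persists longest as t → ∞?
Eigenvalues: λₙ = 3n²π²/2.34² - 10.6.
First three modes:
  n=1: λ₁ = 3π²/2.34² - 10.6 ≈ -5.193
  n=2: λ₂ = 12π²/2.34² - 10.6 ≈ 11.03
  n=3: λ₃ = 27π²/2.34² - 10.6 ≈ 38.067
Since 3π²/2.34² ≈ 5.407 < 10.6, λ₁ < 0.
The n=1 mode grows fastest (−λₙ is largest for n=1) → dominates.
Asymptotic: v ~ c₁ sin(πx/2.34) e^{5.193t} (exponential growth at rate −λ₁ ≈ 5.193).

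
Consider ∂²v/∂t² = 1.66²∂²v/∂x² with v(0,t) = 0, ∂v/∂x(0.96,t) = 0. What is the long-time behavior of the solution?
As t → ∞, v oscillates (no decay). Energy is conserved; the solution oscillates indefinitely as standing waves.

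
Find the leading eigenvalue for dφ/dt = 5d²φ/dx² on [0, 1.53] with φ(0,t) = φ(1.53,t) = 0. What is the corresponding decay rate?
Eigenvalues: λₙ = 5n²π²/1.53².
First three modes:
  n=1: λ₁ = 5π²/1.53² ≈ 21.081
  n=2: λ₂ = 20π²/1.53² ≈ 84.323 (4× faster decay)
  n=3: λ₃ = 45π²/1.53² ≈ 189.727 (9× faster decay)
As t → ∞, higher modes decay exponentially faster. The n=1 mode dominates: φ ~ c₁ sin(πx/1.53) e^{-λ₁t}.
Decay rate: λ₁ = 5π²/1.53² ≈ 21.081.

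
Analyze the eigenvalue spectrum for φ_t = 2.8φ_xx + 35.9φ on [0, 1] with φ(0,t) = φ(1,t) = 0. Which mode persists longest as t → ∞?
Eigenvalues: λₙ = 2.8n²π²/1² - 35.9.
First three modes:
  n=1: λ₁ = 2.8π² - 35.9 ≈ -8.265
  n=2: λ₂ = 11.2π² - 35.9 ≈ 74.64
  n=3: λ₃ = 25.2π² - 35.9 ≈ 212.814
Since 2.8π² ≈ 27.635 < 35.9, λ₁ < 0.
The n=1 mode grows fastest (−λₙ is largest for n=1) → dominates.
Asymptotic: φ ~ c₁ sin(πx/1) e^{8.265t} (exponential growth at rate −λ₁ ≈ 8.265).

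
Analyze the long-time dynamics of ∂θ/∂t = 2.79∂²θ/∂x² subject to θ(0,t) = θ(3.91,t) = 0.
Long-time behavior: θ → 0. Heat diffuses out through both boundaries.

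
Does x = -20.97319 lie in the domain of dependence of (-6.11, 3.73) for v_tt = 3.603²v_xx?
No. The domain of dependence is [-19.54919, 7.32919], and -20.97319 is outside this interval.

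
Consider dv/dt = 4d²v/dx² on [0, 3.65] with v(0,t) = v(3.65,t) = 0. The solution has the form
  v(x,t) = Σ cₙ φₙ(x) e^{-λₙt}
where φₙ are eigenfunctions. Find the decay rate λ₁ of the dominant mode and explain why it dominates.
Eigenvalues: λₙ = 4n²π²/3.65².
First three modes:
  n=1: λ₁ = 4π²/3.65² ≈ 2.963
  n=2: λ₂ = 16π²/3.65² ≈ 11.853 (4× faster decay)
  n=3: λ₃ = 36π²/3.65² ≈ 26.67 (9× faster decay)
As t → ∞, higher modes decay exponentially faster. The n=1 mode dominates: v ~ c₁ sin(πx/3.65) e^{-λ₁t}.
Decay rate: λ₁ = 4π²/3.65² ≈ 2.963.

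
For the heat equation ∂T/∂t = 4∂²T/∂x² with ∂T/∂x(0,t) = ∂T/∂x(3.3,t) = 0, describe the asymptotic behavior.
T → constant (steady state). Heat is conserved (no flux at boundaries); solution approaches the spatial average.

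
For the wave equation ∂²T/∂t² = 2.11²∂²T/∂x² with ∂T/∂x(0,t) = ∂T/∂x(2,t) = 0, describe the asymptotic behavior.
T oscillates about a mean that drifts linearly in t (generically unbounded; no decay). There is no damping, so the nonconstant modes persist as standing waves (energy conserved, no decay). But with Neumann conditions at both ends the constant mode has eigenvalue 0: the spatial mean M(t) of T satisfies M'' = 0, so M(t) = M(0) + M'(0)·t. Unless the initial velocity has zero mean (∫T_t(x,0)dx = 0), the solution grows linearly in t (unbounded, though not exponentially); if it does have zero mean, the solution stays bounded and simply oscillates.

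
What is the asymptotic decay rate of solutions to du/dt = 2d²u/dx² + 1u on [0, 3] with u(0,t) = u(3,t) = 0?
Eigenvalues: λₙ = 2n²π²/3² - 1.
First three modes:
  n=1: λ₁ = 2π²/3² - 1 ≈ 1.193
  n=2: λ₂ = 8π²/3² - 1 ≈ 7.773
  n=3: λ₃ = 18π²/3² - 1 ≈ 18.739
Since 2π²/3² ≈ 2.193 > 1, all λₙ > 0.
The n=1 mode decays slowest → dominates as t → ∞.
Asymptotic: u ~ c₁ sin(πx/3) e^{-λ₁t} with decay rate λ₁ ≈ 1.193.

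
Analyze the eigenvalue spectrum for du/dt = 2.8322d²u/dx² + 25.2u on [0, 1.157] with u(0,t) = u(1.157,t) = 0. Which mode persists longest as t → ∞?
Eigenvalues: λₙ = 2.8322n²π²/1.157² - 25.2.
First three modes:
  n=1: λ₁ = 2.8322π²/1.157² - 25.2 ≈ -4.319
  n=2: λ₂ = 11.3288π²/1.157² - 25.2 ≈ 58.325
  n=3: λ₃ = 25.4898π²/1.157² - 25.2 ≈ 162.731
Since 2.8322π²/1.157² ≈ 20.881 < 25.2, λ₁ < 0.
The n=1 mode grows fastest (−λₙ is largest for n=1) → dominates.
Asymptotic: u ~ c₁ sin(πx/1.157) e^{4.319t} (exponential growth at rate −λ₁ ≈ 4.319).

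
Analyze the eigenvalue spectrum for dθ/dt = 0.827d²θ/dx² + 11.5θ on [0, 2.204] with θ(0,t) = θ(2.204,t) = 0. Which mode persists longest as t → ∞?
Eigenvalues: λₙ = 0.827n²π²/2.204² - 11.5.
First three modes:
  n=1: λ₁ = 0.827π²/2.204² - 11.5 ≈ -9.82
  n=2: λ₂ = 3.308π²/2.204² - 11.5 ≈ -4.779
  n=3: λ₃ = 7.443π²/2.204² - 11.5 ≈ 3.623
Since 0.827π²/2.204² ≈ 1.68 < 11.5, λ₁ < 0.
The n=1 mode grows fastest (−λₙ is largest for n=1) → dominates.
Asymptotic: θ ~ c₁ sin(πx/2.204) e^{9.82t} (exponential growth at rate −λ₁ ≈ 9.82).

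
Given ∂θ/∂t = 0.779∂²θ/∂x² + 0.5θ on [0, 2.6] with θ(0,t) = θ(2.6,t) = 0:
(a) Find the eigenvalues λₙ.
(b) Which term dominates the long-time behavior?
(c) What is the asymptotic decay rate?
Eigenvalues: λₙ = 0.779n²π²/2.6² - 0.5.
First three modes:
  n=1: λ₁ = 0.779π²/2.6² - 0.5 ≈ 0.637
  n=2: λ₂ = 3.116π²/2.6² - 0.5 ≈ 4.049
  n=3: λ₃ = 7.011π²/2.6² - 0.5 ≈ 9.736
Since 0.779π²/2.6² ≈ 1.137 > 0.5, all λₙ > 0.
The n=1 mode decays slowest → dominates as t → ∞.
Asymptotic: θ ~ c₁ sin(πx/2.6) e^{-λ₁t} with decay rate λ₁ ≈ 0.637.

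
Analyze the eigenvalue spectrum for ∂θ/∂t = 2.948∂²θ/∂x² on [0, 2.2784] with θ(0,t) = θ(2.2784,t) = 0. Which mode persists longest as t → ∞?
Eigenvalues: λₙ = 2.948n²π²/2.2784².
First three modes:
  n=1: λ₁ = 2.948π²/2.2784² ≈ 5.605
  n=2: λ₂ = 11.792π²/2.2784² ≈ 22.42 (4× faster decay)
  n=3: λ₃ = 26.532π²/2.2784² ≈ 50.444 (9× faster decay)
As t → ∞, higher modes decay exponentially faster. The n=1 mode dominates: θ ~ c₁ sin(πx/2.2784) e^{-λ₁t}.
Decay rate: λ₁ = 2.948π²/2.2784² ≈ 5.605.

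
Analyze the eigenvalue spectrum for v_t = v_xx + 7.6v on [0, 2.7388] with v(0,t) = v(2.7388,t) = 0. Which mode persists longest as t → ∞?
Eigenvalues: λₙ = n²π²/2.7388² - 7.6.
First three modes:
  n=1: λ₁ = π²/2.7388² - 7.6 ≈ -6.284
  n=2: λ₂ = 4π²/2.7388² - 7.6 ≈ -2.337
  n=3: λ₃ = 9π²/2.7388² - 7.6 ≈ 4.242
Since π²/2.7388² ≈ 1.316 < 7.6, λ₁ < 0.
The n=1 mode grows fastest (−λₙ is largest for n=1) → dominates.
Asymptotic: v ~ c₁ sin(πx/2.7388) e^{6.284t} (exponential growth at rate −λ₁ ≈ 6.284).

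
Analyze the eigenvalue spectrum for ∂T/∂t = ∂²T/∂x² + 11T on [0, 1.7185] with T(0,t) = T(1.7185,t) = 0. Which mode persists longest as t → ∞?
Eigenvalues: λₙ = n²π²/1.7185² - 11.
First three modes:
  n=1: λ₁ = π²/1.7185² - 11 ≈ -7.658
  n=2: λ₂ = 4π²/1.7185² - 11 ≈ 2.368
  n=3: λ₃ = 9π²/1.7185² - 11 ≈ 19.078
Since π²/1.7185² ≈ 3.342 < 11, λ₁ < 0.
The n=1 mode grows fastest (−λₙ is largest for n=1) → dominates.
Asymptotic: T ~ c₁ sin(πx/1.7185) e^{7.658t} (exponential growth at rate −λ₁ ≈ 7.658).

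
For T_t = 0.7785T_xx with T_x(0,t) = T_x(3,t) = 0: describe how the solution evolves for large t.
T → constant (steady state). Heat is conserved (no flux at boundaries); solution approaches the spatial average.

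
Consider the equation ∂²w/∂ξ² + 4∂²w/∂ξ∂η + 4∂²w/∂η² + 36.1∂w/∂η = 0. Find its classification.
Parabolic. (A = 1, B = 4, C = 4 gives B² - 4AC = 0.)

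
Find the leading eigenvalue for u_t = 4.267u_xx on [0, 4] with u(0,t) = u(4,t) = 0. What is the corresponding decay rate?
Eigenvalues: λₙ = 4.267n²π²/4².
First three modes:
  n=1: λ₁ = 4.267π²/4² ≈ 2.632
  n=2: λ₂ = 17.068π²/4² ≈ 10.528 (4× faster decay)
  n=3: λ₃ = 38.403π²/4² ≈ 23.689 (9× faster decay)
As t → ∞, higher modes decay exponentially faster. The n=1 mode dominates: u ~ c₁ sin(πx/4) e^{-λ₁t}.
Decay rate: λ₁ = 4.267π²/4² ≈ 2.632.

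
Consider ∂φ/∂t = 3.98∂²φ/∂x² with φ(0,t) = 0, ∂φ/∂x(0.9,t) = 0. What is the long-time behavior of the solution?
As t → ∞, φ → 0. Heat escapes through the Dirichlet boundary.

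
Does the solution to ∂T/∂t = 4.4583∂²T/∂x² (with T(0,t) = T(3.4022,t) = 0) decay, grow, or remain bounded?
T → 0. Heat diffuses out through both boundaries.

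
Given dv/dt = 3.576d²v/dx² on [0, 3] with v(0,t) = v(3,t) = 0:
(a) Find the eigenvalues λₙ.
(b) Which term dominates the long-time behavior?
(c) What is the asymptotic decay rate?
Eigenvalues: λₙ = 3.576n²π²/3².
First three modes:
  n=1: λ₁ = 3.576π²/3² ≈ 3.922
  n=2: λ₂ = 14.304π²/3² ≈ 15.686 (4× faster decay)
  n=3: λ₃ = 32.184π²/3² ≈ 35.294 (9× faster decay)
As t → ∞, higher modes decay exponentially faster. The n=1 mode dominates: v ~ c₁ sin(πx/3) e^{-λ₁t}.
Decay rate: λ₁ = 3.576π²/3² ≈ 3.922.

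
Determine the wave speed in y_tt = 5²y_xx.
Speed = 5. Information travels along characteristics x = x₀ ± 5t.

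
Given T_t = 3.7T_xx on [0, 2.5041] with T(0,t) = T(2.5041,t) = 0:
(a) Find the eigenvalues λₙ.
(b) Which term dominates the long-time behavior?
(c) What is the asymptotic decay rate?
Eigenvalues: λₙ = 3.7n²π²/2.5041².
First three modes:
  n=1: λ₁ = 3.7π²/2.5041² ≈ 5.824
  n=2: λ₂ = 14.8π²/2.5041² ≈ 23.295 (4× faster decay)
  n=3: λ₃ = 33.3π²/2.5041² ≈ 52.413 (9× faster decay)
As t → ∞, higher modes decay exponentially faster. The n=1 mode dominates: T ~ c₁ sin(πx/2.5041) e^{-λ₁t}.
Decay rate: λ₁ = 3.7π²/2.5041² ≈ 5.824.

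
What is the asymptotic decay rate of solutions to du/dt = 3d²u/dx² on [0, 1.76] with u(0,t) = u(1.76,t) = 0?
Eigenvalues: λₙ = 3n²π²/1.76².
First three modes:
  n=1: λ₁ = 3π²/1.76² ≈ 9.559
  n=2: λ₂ = 12π²/1.76² ≈ 38.235 (4× faster decay)
  n=3: λ₃ = 27π²/1.76² ≈ 86.028 (9× faster decay)
As t → ∞, higher modes decay exponentially faster. The n=1 mode dominates: u ~ c₁ sin(πx/1.76) e^{-λ₁t}.
Decay rate: λ₁ = 3π²/1.76² ≈ 9.559.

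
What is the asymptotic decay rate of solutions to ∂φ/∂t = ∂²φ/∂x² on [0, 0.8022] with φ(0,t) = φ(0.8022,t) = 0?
Eigenvalues: λₙ = n²π²/0.8022².
First three modes:
  n=1: λ₁ = π²/0.8022² ≈ 15.337
  n=2: λ₂ = 4π²/0.8022² ≈ 61.347 (4× faster decay)
  n=3: λ₃ = 9π²/0.8022² ≈ 138.031 (9× faster decay)
As t → ∞, higher modes decay exponentially faster. The n=1 mode dominates: φ ~ c₁ sin(πx/0.8022) e^{-λ₁t}.
Decay rate: λ₁ = π²/0.8022² ≈ 15.337.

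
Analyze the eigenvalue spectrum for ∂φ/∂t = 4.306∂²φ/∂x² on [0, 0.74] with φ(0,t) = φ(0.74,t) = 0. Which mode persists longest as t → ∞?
Eigenvalues: λₙ = 4.306n²π²/0.74².
First three modes:
  n=1: λ₁ = 4.306π²/0.74² ≈ 77.609
  n=2: λ₂ = 17.224π²/0.74² ≈ 310.435 (4× faster decay)
  n=3: λ₃ = 38.754π²/0.74² ≈ 698.478 (9× faster decay)
As t → ∞, higher modes decay exponentially faster. The n=1 mode dominates: φ ~ c₁ sin(πx/0.74) e^{-λ₁t}.
Decay rate: λ₁ = 4.306π²/0.74² ≈ 77.609.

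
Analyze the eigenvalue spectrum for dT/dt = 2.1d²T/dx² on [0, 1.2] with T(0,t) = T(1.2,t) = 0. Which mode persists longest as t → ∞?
Eigenvalues: λₙ = 2.1n²π²/1.2².
First three modes:
  n=1: λ₁ = 2.1π²/1.2² ≈ 14.393
  n=2: λ₂ = 8.4π²/1.2² ≈ 57.573 (4× faster decay)
  n=3: λ₃ = 18.9π²/1.2² ≈ 129.539 (9× faster decay)
As t → ∞, higher modes decay exponentially faster. The n=1 mode dominates: T ~ c₁ sin(πx/1.2) e^{-λ₁t}.
Decay rate: λ₁ = 2.1π²/1.2² ≈ 14.393.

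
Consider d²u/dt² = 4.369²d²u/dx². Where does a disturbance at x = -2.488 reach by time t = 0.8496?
Domain of influence: [-6.1999024, 1.2239024]. Data at x = -2.488 spreads outward at speed 4.369.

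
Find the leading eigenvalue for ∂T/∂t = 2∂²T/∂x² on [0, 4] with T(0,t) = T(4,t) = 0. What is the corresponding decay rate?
Eigenvalues: λₙ = 2n²π²/4².
First three modes:
  n=1: λ₁ = 2π²/4² ≈ 1.234
  n=2: λ₂ = 8π²/4² ≈ 4.935 (4× faster decay)
  n=3: λ₃ = 18π²/4² ≈ 11.103 (9× faster decay)
As t → ∞, higher modes decay exponentially faster. The n=1 mode dominates: T ~ c₁ sin(πx/4) e^{-λ₁t}.
Decay rate: λ₁ = 2π²/4² ≈ 1.234.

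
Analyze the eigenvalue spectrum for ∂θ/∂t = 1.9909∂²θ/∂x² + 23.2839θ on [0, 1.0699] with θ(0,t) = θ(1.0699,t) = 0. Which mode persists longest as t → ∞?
Eigenvalues: λₙ = 1.9909n²π²/1.0699² - 23.2839.
First three modes:
  n=1: λ₁ = 1.9909π²/1.0699² - 23.2839 ≈ -6.118
  n=2: λ₂ = 7.9636π²/1.0699² - 23.2839 ≈ 45.379
  n=3: λ₃ = 17.9181π²/1.0699² - 23.2839 ≈ 131.208
Since 1.9909π²/1.0699² ≈ 17.166 < 23.2839, λ₁ < 0.
The n=1 mode grows fastest (−λₙ is largest for n=1) → dominates.
Asymptotic: θ ~ c₁ sin(πx/1.0699) e^{6.118t} (exponential growth at rate −λ₁ ≈ 6.118).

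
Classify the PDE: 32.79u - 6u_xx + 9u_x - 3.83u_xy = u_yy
Rewriting in standard form: -6u_xx - 3.83u_xy - u_yy + 9u_x + 32.79u = 0. A = -6, B = -3.83, C = -1. Discriminant B² - 4AC = -9.3311. Since -9.3311 < 0, elliptic.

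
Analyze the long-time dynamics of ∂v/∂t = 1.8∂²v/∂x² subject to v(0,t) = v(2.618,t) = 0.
Long-time behavior: v → 0. Heat diffuses out through both boundaries.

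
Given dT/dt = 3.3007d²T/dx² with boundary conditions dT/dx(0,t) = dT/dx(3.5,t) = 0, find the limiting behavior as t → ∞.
T → constant (steady state). Heat is conserved (no flux at boundaries); solution approaches the spatial average.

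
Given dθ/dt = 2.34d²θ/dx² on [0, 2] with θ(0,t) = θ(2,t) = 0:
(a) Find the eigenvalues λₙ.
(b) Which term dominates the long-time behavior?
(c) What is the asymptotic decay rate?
Eigenvalues: λₙ = 2.34n²π²/2².
First three modes:
  n=1: λ₁ = 2.34π²/2² ≈ 5.774
  n=2: λ₂ = 9.36π²/2² ≈ 23.095 (4× faster decay)
  n=3: λ₃ = 21.06π²/2² ≈ 51.963 (9× faster decay)
As t → ∞, higher modes decay exponentially faster. The n=1 mode dominates: θ ~ c₁ sin(πx/2) e^{-λ₁t}.
Decay rate: λ₁ = 2.34π²/2² ≈ 5.774.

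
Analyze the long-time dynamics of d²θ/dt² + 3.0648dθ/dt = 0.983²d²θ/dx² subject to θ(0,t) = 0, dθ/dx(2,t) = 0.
Long-time behavior: θ → 0. Damping (γ=3.0648) dissipates energy; oscillations decay exponentially.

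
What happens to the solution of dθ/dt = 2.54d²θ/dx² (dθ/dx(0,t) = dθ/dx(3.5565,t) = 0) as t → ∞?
θ → constant (steady state). Heat is conserved (no flux at boundaries); solution approaches the spatial average.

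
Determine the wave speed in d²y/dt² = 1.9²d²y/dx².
Speed = 1.9. Information travels along characteristics x = x₀ ± 1.9t.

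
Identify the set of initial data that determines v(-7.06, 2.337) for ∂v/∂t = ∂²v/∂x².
The entire real line. The heat equation has infinite propagation speed: any initial disturbance instantly affects all points (though exponentially small far away).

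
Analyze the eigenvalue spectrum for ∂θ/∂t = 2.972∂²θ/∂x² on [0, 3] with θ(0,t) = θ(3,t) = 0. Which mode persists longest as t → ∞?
Eigenvalues: λₙ = 2.972n²π²/3².
First three modes:
  n=1: λ₁ = 2.972π²/3² ≈ 3.259
  n=2: λ₂ = 11.888π²/3² ≈ 13.037 (4× faster decay)
  n=3: λ₃ = 26.748π²/3² ≈ 29.332 (9× faster decay)
As t → ∞, higher modes decay exponentially faster. The n=1 mode dominates: θ ~ c₁ sin(πx/3) e^{-λ₁t}.
Decay rate: λ₁ = 2.972π²/3² ≈ 3.259.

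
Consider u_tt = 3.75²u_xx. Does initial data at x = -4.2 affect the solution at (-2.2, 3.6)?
Yes. The domain of dependence is [-15.7, 11.3], and -4.2 ∈ [-15.7, 11.3].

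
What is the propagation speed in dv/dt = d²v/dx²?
Infinite. The heat equation is parabolic, not hyperbolic, so disturbances propagate instantly.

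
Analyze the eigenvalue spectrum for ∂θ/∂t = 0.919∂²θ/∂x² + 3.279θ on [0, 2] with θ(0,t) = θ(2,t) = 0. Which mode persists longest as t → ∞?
Eigenvalues: λₙ = 0.919n²π²/2² - 3.279.
First three modes:
  n=1: λ₁ = 0.919π²/2² - 3.279 ≈ -1.011
  n=2: λ₂ = 3.676π²/2² - 3.279 ≈ 5.791
  n=3: λ₃ = 8.271π²/2² - 3.279 ≈ 17.129
Since 0.919π²/2² ≈ 2.268 < 3.279, λ₁ < 0.
The n=1 mode grows fastest (−λₙ is largest for n=1) → dominates.
Asymptotic: θ ~ c₁ sin(πx/2) e^{1.011t} (exponential growth at rate −λ₁ ≈ 1.011).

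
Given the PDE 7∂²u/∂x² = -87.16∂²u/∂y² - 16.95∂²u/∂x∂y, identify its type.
Rewriting in standard form: 7∂²u/∂x² + 16.95∂²u/∂x∂y + 87.16∂²u/∂y² = 0. The second-order coefficients are A = 7, B = 16.95, C = 87.16. Since B² - 4AC = -2153.1775 < 0, this is an elliptic PDE.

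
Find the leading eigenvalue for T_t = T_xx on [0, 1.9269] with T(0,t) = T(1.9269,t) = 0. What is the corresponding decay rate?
Eigenvalues: λₙ = n²π²/1.9269².
First three modes:
  n=1: λ₁ = π²/1.9269² ≈ 2.658
  n=2: λ₂ = 4π²/1.9269² ≈ 10.633 (4× faster decay)
  n=3: λ₃ = 9π²/1.9269² ≈ 23.923 (9× faster decay)
As t → ∞, higher modes decay exponentially faster. The n=1 mode dominates: T ~ c₁ sin(πx/1.9269) e^{-λ₁t}.
Decay rate: λ₁ = π²/1.9269² ≈ 2.658.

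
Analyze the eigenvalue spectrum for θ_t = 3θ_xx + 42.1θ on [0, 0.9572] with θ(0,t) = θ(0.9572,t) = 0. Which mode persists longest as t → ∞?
Eigenvalues: λₙ = 3n²π²/0.9572² - 42.1.
First three modes:
  n=1: λ₁ = 3π²/0.9572² - 42.1 ≈ -9.784
  n=2: λ₂ = 12π²/0.9572² - 42.1 ≈ 87.163
  n=3: λ₃ = 27π²/0.9572² - 42.1 ≈ 248.743
Since 3π²/0.9572² ≈ 32.316 < 42.1, λ₁ < 0.
The n=1 mode grows fastest (−λₙ is largest for n=1) → dominates.
Asymptotic: θ ~ c₁ sin(πx/0.9572) e^{9.784t} (exponential growth at rate −λ₁ ≈ 9.784).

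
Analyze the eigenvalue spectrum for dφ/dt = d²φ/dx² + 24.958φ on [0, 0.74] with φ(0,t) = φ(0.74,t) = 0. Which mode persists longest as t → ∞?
Eigenvalues: λₙ = n²π²/0.74² - 24.958.
First three modes:
  n=1: λ₁ = π²/0.74² - 24.958 ≈ -6.935
  n=2: λ₂ = 4π²/0.74² - 24.958 ≈ 47.136
  n=3: λ₃ = 9π²/0.74² - 24.958 ≈ 137.252
Since π²/0.74² ≈ 18.023 < 24.958, λ₁ < 0.
The n=1 mode grows fastest (−λₙ is largest for n=1) → dominates.
Asymptotic: φ ~ c₁ sin(πx/0.74) e^{6.935t} (exponential growth at rate −λ₁ ≈ 6.935).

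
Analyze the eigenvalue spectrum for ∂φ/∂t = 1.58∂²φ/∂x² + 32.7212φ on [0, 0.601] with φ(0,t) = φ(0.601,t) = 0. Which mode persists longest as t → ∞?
Eigenvalues: λₙ = 1.58n²π²/0.601² - 32.7212.
First three modes:
  n=1: λ₁ = 1.58π²/0.601² - 32.7212 ≈ 10.451
  n=2: λ₂ = 6.32π²/0.601² - 32.7212 ≈ 139.969
  n=3: λ₃ = 14.22π²/0.601² - 32.7212 ≈ 355.832
Since 1.58π²/0.601² ≈ 43.173 > 32.7212, all λₙ > 0.
The n=1 mode decays slowest → dominates as t → ∞.
Asymptotic: φ ~ c₁ sin(πx/0.601) e^{-λ₁t} with decay rate λ₁ ≈ 10.451.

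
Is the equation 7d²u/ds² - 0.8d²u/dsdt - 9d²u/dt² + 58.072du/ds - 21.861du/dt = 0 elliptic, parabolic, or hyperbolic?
Computing B² - 4AC with A = 7, B = -0.8, C = -9: discriminant = 252.64 (positive). Answer: hyperbolic.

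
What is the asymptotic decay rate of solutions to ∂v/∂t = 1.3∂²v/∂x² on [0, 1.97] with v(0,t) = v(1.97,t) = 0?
Eigenvalues: λₙ = 1.3n²π²/1.97².
First three modes:
  n=1: λ₁ = 1.3π²/1.97² ≈ 3.306
  n=2: λ₂ = 5.2π²/1.97² ≈ 13.224 (4× faster decay)
  n=3: λ₃ = 11.7π²/1.97² ≈ 29.755 (9× faster decay)
As t → ∞, higher modes decay exponentially faster. The n=1 mode dominates: v ~ c₁ sin(πx/1.97) e^{-λ₁t}.
Decay rate: λ₁ = 1.3π²/1.97² ≈ 3.306.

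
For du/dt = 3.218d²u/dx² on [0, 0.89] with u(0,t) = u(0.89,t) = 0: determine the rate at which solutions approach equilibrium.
Eigenvalues: λₙ = 3.218n²π²/0.89².
First three modes:
  n=1: λ₁ = 3.218π²/0.89² ≈ 40.096
  n=2: λ₂ = 12.872π²/0.89² ≈ 160.386 (4× faster decay)
  n=3: λ₃ = 28.962π²/0.89² ≈ 360.868 (9× faster decay)
As t → ∞, higher modes decay exponentially faster. The n=1 mode dominates: u ~ c₁ sin(πx/0.89) e^{-λ₁t}.
Decay rate: λ₁ = 3.218π²/0.89² ≈ 40.096.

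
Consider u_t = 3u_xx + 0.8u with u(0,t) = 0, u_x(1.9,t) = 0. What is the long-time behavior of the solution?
As t → ∞, u → 0. Diffusion dominates reaction (r=0.8 < κπ²/(4L²)≈2.05); solution decays.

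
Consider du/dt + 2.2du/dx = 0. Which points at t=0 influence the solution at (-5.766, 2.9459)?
A single point: x = -12.24698. The characteristic through (-5.766, 2.9459) is x - 2.2t = const, so x = -5.766 - 2.2·2.9459 = -12.24698.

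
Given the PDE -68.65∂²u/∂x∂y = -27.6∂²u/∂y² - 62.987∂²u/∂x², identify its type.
Rewriting in standard form: 62.987∂²u/∂x² - 68.65∂²u/∂x∂y + 27.6∂²u/∂y² = 0. The second-order coefficients are A = 62.987, B = -68.65, C = 27.6. Since B² - 4AC = -2240.9423 < 0, this is an elliptic PDE.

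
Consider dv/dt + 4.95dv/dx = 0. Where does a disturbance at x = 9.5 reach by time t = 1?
At x = 14.45. The characteristic carries data from (9.5, 0) to (14.45, 1).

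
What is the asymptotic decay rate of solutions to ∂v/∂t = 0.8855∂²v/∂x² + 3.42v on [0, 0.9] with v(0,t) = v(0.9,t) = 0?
Eigenvalues: λₙ = 0.8855n²π²/0.9² - 3.42.
First three modes:
  n=1: λ₁ = 0.8855π²/0.9² - 3.42 ≈ 7.37
  n=2: λ₂ = 3.542π²/0.9² - 3.42 ≈ 39.738
  n=3: λ₃ = 7.9695π²/0.9² - 3.42 ≈ 93.686
Since 0.8855π²/0.9² ≈ 10.79 > 3.42, all λₙ > 0.
The n=1 mode decays slowest → dominates as t → ∞.
Asymptotic: v ~ c₁ sin(πx/0.9) e^{-λ₁t} with decay rate λ₁ ≈ 7.37.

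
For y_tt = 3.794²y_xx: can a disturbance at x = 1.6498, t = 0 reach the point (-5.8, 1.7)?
No. The domain of dependence is [-12.2498, 0.6498], and 1.6498 is outside this interval.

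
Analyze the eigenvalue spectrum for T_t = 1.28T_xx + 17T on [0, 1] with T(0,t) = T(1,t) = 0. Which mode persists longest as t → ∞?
Eigenvalues: λₙ = 1.28n²π²/1² - 17.
First three modes:
  n=1: λ₁ = 1.28π² - 17 ≈ -4.367
  n=2: λ₂ = 5.12π² - 17 ≈ 33.532
  n=3: λ₃ = 11.52π² - 17 ≈ 96.698
Since 1.28π² ≈ 12.633 < 17, λ₁ < 0.
The n=1 mode grows fastest (−λₙ is largest for n=1) → dominates.
Asymptotic: T ~ c₁ sin(πx/1) e^{4.367t} (exponential growth at rate −λ₁ ≈ 4.367).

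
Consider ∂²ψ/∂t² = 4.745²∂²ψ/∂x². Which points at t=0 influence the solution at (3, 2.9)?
Domain of dependence: [-10.7605, 16.7605]. Signals travel at speed 4.745, so data within |x - 3| ≤ 4.745·2.9 = 13.7605 can reach the point.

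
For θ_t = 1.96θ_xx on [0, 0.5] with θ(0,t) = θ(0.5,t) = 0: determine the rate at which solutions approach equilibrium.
Eigenvalues: λₙ = 1.96n²π²/0.5².
First three modes:
  n=1: λ₁ = 1.96π²/0.5² ≈ 77.378
  n=2: λ₂ = 7.84π²/0.5² ≈ 309.511 (4× faster decay)
  n=3: λ₃ = 17.64π²/0.5² ≈ 696.399 (9× faster decay)
As t → ∞, higher modes decay exponentially faster. The n=1 mode dominates: θ ~ c₁ sin(πx/0.5) e^{-λ₁t}.
Decay rate: λ₁ = 1.96π²/0.5² ≈ 77.378.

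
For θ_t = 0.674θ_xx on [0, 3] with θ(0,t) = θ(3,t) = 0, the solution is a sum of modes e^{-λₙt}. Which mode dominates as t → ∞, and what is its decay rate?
Eigenvalues: λₙ = 0.674n²π²/3².
First three modes:
  n=1: λ₁ = 0.674π²/3² ≈ 0.739
  n=2: λ₂ = 2.696π²/3² ≈ 2.956 (4× faster decay)
  n=3: λ₃ = 6.066π²/3² ≈ 6.652 (9× faster decay)
As t → ∞, higher modes decay exponentially faster. The n=1 mode dominates: θ ~ c₁ sin(πx/3) e^{-λ₁t}.
Decay rate: λ₁ = 0.674π²/3² ≈ 0.739.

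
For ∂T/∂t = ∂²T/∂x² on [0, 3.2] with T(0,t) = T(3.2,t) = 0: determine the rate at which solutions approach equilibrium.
Eigenvalues: λₙ = n²π²/3.2².
First three modes:
  n=1: λ₁ = π²/3.2² ≈ 0.964
  n=2: λ₂ = 4π²/3.2² ≈ 3.855 (4× faster decay)
  n=3: λ₃ = 9π²/3.2² ≈ 8.674 (9× faster decay)
As t → ∞, higher modes decay exponentially faster. The n=1 mode dominates: T ~ c₁ sin(πx/3.2) e^{-λ₁t}.
Decay rate: λ₁ = π²/3.2² ≈ 0.964.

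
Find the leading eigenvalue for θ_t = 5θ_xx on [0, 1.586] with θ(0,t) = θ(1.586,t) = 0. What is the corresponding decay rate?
Eigenvalues: λₙ = 5n²π²/1.586².
First three modes:
  n=1: λ₁ = 5π²/1.586² ≈ 19.618
  n=2: λ₂ = 20π²/1.586² ≈ 78.474 (4× faster decay)
  n=3: λ₃ = 45π²/1.586² ≈ 176.566 (9× faster decay)
As t → ∞, higher modes decay exponentially faster. The n=1 mode dominates: θ ~ c₁ sin(πx/1.586) e^{-λ₁t}.
Decay rate: λ₁ = 5π²/1.586² ≈ 19.618.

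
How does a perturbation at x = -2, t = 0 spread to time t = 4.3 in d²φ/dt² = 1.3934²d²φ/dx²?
Domain of influence: [-7.99162, 3.99162]. Data at x = -2 spreads outward at speed 1.3934.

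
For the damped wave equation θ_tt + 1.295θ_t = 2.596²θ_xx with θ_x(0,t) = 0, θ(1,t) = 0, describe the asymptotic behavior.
θ → 0. Damping (γ=1.295) dissipates energy; oscillations decay exponentially.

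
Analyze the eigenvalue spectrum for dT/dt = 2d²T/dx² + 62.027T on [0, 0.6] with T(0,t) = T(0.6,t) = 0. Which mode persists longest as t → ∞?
Eigenvalues: λₙ = 2n²π²/0.6² - 62.027.
First three modes:
  n=1: λ₁ = 2π²/0.6² - 62.027 ≈ -7.196
  n=2: λ₂ = 8π²/0.6² - 62.027 ≈ 157.298
  n=3: λ₃ = 18π²/0.6² - 62.027 ≈ 431.453
Since 2π²/0.6² ≈ 54.831 < 62.027, λ₁ < 0.
The n=1 mode grows fastest (−λₙ is largest for n=1) → dominates.
Asymptotic: T ~ c₁ sin(πx/0.6) e^{7.196t} (exponential growth at rate −λ₁ ≈ 7.196).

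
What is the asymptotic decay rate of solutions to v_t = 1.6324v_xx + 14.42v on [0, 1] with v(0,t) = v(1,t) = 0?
Eigenvalues: λₙ = 1.6324n²π²/1² - 14.42.
First three modes:
  n=1: λ₁ = 1.6324π² - 14.42 ≈ 1.691
  n=2: λ₂ = 6.5296π² - 14.42 ≈ 50.025
  n=3: λ₃ = 14.6916π² - 14.42 ≈ 130.58
Since 1.6324π² ≈ 16.111 > 14.42, all λₙ > 0.
The n=1 mode decays slowest → dominates as t → ∞.
Asymptotic: v ~ c₁ sin(πx/1) e^{-λ₁t} with decay rate λ₁ ≈ 1.691.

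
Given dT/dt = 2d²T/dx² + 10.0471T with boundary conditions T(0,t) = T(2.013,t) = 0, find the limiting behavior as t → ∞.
T grows unboundedly. Reaction dominates diffusion (r=10.0471 > κπ²/L²≈4.87); solution grows exponentially.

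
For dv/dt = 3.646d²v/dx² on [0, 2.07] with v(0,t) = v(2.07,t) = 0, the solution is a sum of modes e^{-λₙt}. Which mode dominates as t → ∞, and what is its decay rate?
Eigenvalues: λₙ = 3.646n²π²/2.07².
First three modes:
  n=1: λ₁ = 3.646π²/2.07² ≈ 8.398
  n=2: λ₂ = 14.584π²/2.07² ≈ 33.592 (4× faster decay)
  n=3: λ₃ = 32.814π²/2.07² ≈ 75.582 (9× faster decay)
As t → ∞, higher modes decay exponentially faster. The n=1 mode dominates: v ~ c₁ sin(πx/2.07) e^{-λ₁t}.
Decay rate: λ₁ = 3.646π²/2.07² ≈ 8.398.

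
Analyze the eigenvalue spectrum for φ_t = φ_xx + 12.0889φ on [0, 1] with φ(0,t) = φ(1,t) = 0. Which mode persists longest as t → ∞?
Eigenvalues: λₙ = n²π²/1² - 12.0889.
First three modes:
  n=1: λ₁ = π² - 12.0889 ≈ -2.219
  n=2: λ₂ = 4π² - 12.0889 ≈ 27.39
  n=3: λ₃ = 9π² - 12.0889 ≈ 76.738
Since π² ≈ 9.87 < 12.0889, λ₁ < 0.
The n=1 mode grows fastest (−λₙ is largest for n=1) → dominates.
Asymptotic: φ ~ c₁ sin(πx/1) e^{2.219t} (exponential growth at rate −λ₁ ≈ 2.219).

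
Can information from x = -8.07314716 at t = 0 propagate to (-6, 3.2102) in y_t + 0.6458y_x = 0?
Yes. The characteristic through (-6, 3.2102) passes through x = -8.07314716.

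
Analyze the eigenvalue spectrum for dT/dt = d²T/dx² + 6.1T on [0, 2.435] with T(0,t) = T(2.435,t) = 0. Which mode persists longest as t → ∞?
Eigenvalues: λₙ = n²π²/2.435² - 6.1.
First three modes:
  n=1: λ₁ = π²/2.435² - 6.1 ≈ -4.435
  n=2: λ₂ = 4π²/2.435² - 6.1 ≈ 0.558
  n=3: λ₃ = 9π²/2.435² - 6.1 ≈ 8.881
Since π²/2.435² ≈ 1.665 < 6.1, λ₁ < 0.
The n=1 mode grows fastest (−λₙ is largest for n=1) → dominates.
Asymptotic: T ~ c₁ sin(πx/2.435) e^{4.435t} (exponential growth at rate −λ₁ ≈ 4.435).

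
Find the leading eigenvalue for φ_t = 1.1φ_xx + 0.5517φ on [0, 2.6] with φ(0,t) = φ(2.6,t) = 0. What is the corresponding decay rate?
Eigenvalues: λₙ = 1.1n²π²/2.6² - 0.5517.
First three modes:
  n=1: λ₁ = 1.1π²/2.6² - 0.5517 ≈ 1.054
  n=2: λ₂ = 4.4π²/2.6² - 0.5517 ≈ 5.872
  n=3: λ₃ = 9.9π²/2.6² - 0.5517 ≈ 13.902
Since 1.1π²/2.6² ≈ 1.606 > 0.5517, all λₙ > 0.
The n=1 mode decays slowest → dominates as t → ∞.
Asymptotic: φ ~ c₁ sin(πx/2.6) e^{-λ₁t} with decay rate λ₁ ≈ 1.054.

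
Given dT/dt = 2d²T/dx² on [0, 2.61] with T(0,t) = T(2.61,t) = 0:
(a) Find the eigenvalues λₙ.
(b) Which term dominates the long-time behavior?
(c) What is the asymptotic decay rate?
Eigenvalues: λₙ = 2n²π²/2.61².
First three modes:
  n=1: λ₁ = 2π²/2.61² ≈ 2.898
  n=2: λ₂ = 8π²/2.61² ≈ 11.591 (4× faster decay)
  n=3: λ₃ = 18π²/2.61² ≈ 26.079 (9× faster decay)
As t → ∞, higher modes decay exponentially faster. The n=1 mode dominates: T ~ c₁ sin(πx/2.61) e^{-λ₁t}.
Decay rate: λ₁ = 2π²/2.61² ≈ 2.898.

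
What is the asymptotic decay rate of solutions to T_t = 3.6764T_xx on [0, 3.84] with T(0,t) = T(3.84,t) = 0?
Eigenvalues: λₙ = 3.6764n²π²/3.84².
First three modes:
  n=1: λ₁ = 3.6764π²/3.84² ≈ 2.461
  n=2: λ₂ = 14.7056π²/3.84² ≈ 9.843 (4× faster decay)
  n=3: λ₃ = 33.0876π²/3.84² ≈ 22.146 (9× faster decay)
As t → ∞, higher modes decay exponentially faster. The n=1 mode dominates: T ~ c₁ sin(πx/3.84) e^{-λ₁t}.
Decay rate: λ₁ = 3.6764π²/3.84² ≈ 2.461.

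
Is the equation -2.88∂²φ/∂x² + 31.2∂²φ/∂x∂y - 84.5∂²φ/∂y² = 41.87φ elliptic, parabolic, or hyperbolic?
Rewriting in standard form: -2.88∂²φ/∂x² + 31.2∂²φ/∂x∂y - 84.5∂²φ/∂y² - 41.87φ = 0. Computing B² - 4AC with A = -2.88, B = 31.2, C = -84.5: discriminant = 0 (zero). Answer: parabolic.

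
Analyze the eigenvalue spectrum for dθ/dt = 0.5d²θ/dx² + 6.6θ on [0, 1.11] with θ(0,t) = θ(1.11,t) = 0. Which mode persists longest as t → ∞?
Eigenvalues: λₙ = 0.5n²π²/1.11² - 6.6.
First three modes:
  n=1: λ₁ = 0.5π²/1.11² - 6.6 ≈ -2.595
  n=2: λ₂ = 2π²/1.11² - 6.6 ≈ 9.421
  n=3: λ₃ = 4.5π²/1.11² - 6.6 ≈ 29.447
Since 0.5π²/1.11² ≈ 4.005 < 6.6, λ₁ < 0.
The n=1 mode grows fastest (−λₙ is largest for n=1) → dominates.
Asymptotic: θ ~ c₁ sin(πx/1.11) e^{2.595t} (exponential growth at rate −λ₁ ≈ 2.595).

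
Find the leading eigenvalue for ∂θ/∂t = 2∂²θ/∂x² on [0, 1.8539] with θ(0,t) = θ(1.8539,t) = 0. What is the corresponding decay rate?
Eigenvalues: λₙ = 2n²π²/1.8539².
First three modes:
  n=1: λ₁ = 2π²/1.8539² ≈ 5.743
  n=2: λ₂ = 8π²/1.8539² ≈ 22.973 (4× faster decay)
  n=3: λ₃ = 18π²/1.8539² ≈ 51.689 (9× faster decay)
As t → ∞, higher modes decay exponentially faster. The n=1 mode dominates: θ ~ c₁ sin(πx/1.8539) e^{-λ₁t}.
Decay rate: λ₁ = 2π²/1.8539² ≈ 5.743.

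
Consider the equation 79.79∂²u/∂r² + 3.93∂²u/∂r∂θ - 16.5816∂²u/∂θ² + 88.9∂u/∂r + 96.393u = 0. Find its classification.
Hyperbolic. (A = 79.79, B = 3.93, C = -16.5816 gives B² - 4AC = 5307.628356.)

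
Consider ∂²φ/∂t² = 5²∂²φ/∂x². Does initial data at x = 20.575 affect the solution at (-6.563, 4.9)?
No. The domain of dependence is [-31.063, 17.937], and 20.575 is outside this interval.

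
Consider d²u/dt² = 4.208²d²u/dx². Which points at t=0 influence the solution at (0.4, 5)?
Domain of dependence: [-20.64, 21.44]. Signals travel at speed 4.208, so data within |x - 0.4| ≤ 4.208·5 = 21.04 can reach the point.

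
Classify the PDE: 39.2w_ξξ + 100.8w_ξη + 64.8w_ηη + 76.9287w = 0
A = 39.2, B = 100.8, C = 64.8. Discriminant B² - 4AC = 0. Since 0 = 0, parabolic.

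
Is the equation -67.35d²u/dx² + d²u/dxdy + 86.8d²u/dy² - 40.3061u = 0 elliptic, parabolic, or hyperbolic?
Computing B² - 4AC with A = -67.35, B = 1, C = 86.8: discriminant = 23384.92 (positive). Answer: hyperbolic.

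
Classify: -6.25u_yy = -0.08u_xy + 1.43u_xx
Rewriting in standard form: -1.43u_xx + 0.08u_xy - 6.25u_yy = 0. Elliptic (discriminant = -35.7436).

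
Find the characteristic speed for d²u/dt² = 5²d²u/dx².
Speed = 5. Information travels along characteristics x = x₀ ± 5t.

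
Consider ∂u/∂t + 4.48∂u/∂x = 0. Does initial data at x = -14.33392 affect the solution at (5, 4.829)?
No. Only data at x = -16.63392 affects (5, 4.829). Advection has one-way propagation along characteristics.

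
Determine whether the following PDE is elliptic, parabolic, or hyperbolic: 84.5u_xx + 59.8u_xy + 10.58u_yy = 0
Coefficients: A = 84.5, B = 59.8, C = 10.58. B² - 4AC = 0, which is zero, so the equation is parabolic.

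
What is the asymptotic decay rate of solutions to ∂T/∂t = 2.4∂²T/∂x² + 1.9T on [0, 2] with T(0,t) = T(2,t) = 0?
Eigenvalues: λₙ = 2.4n²π²/2² - 1.9.
First three modes:
  n=1: λ₁ = 2.4π²/2² - 1.9 ≈ 4.022
  n=2: λ₂ = 9.6π²/2² - 1.9 ≈ 21.787
  n=3: λ₃ = 21.6π²/2² - 1.9 ≈ 51.396
Since 2.4π²/2² ≈ 5.922 > 1.9, all λₙ > 0.
The n=1 mode decays slowest → dominates as t → ∞.
Asymptotic: T ~ c₁ sin(πx/2) e^{-λ₁t} with decay rate λ₁ ≈ 4.022.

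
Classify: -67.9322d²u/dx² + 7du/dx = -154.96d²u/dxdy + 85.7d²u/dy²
Rewriting in standard form: -67.9322d²u/dx² + 154.96d²u/dxdy - 85.7d²u/dy² + 7du/dx = 0. Hyperbolic (discriminant = 725.44344).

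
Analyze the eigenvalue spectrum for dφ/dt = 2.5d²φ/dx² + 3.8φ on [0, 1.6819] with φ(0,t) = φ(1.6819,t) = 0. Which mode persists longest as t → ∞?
Eigenvalues: λₙ = 2.5n²π²/1.6819² - 3.8.
First three modes:
  n=1: λ₁ = 2.5π²/1.6819² - 3.8 ≈ 4.922
  n=2: λ₂ = 10π²/1.6819² - 3.8 ≈ 31.09
  n=3: λ₃ = 22.5π²/1.6819² - 3.8 ≈ 74.702
Since 2.5π²/1.6819² ≈ 8.722 > 3.8, all λₙ > 0.
The n=1 mode decays slowest → dominates as t → ∞.
Asymptotic: φ ~ c₁ sin(πx/1.6819) e^{-λ₁t} with decay rate λ₁ ≈ 4.922.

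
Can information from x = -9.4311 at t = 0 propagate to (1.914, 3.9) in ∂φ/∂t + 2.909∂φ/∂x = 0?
Yes. The characteristic through (1.914, 3.9) passes through x = -9.4311.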